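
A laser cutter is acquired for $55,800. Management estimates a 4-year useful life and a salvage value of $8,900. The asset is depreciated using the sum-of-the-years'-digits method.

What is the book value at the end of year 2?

$22,970

Depreciable base = $55,800 − $8,900 = $46,900.
Sum of the years' digits = 4+3+2+1 = 10.
Year 1: $46,900 × 4/10 = $18,760. Book value $37,040.
Year 2: $46,900 × 3/10 = $14,070. Book value $22,970.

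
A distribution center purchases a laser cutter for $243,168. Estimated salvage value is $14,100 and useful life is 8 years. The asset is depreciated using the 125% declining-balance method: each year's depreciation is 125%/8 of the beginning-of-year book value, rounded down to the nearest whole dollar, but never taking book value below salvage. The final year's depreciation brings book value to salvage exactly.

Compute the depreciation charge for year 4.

Depreciable base = $243,168 − $14,100 = $229,068.
Year 1: ⌊$243,168 × 125%/8⌋ = $37,995. Book value $205,173.
Year 2: ⌊$205,173 × 125%/8⌋ = $32,058. Book value $173,115.
Year 3: ⌊$173,115 × 125%/8⌋ = $27,049. Book value $146,066.
Year 4: ⌊$146,066 × 125%/8⌋ = $22,822. Book value $123,244.

$22,822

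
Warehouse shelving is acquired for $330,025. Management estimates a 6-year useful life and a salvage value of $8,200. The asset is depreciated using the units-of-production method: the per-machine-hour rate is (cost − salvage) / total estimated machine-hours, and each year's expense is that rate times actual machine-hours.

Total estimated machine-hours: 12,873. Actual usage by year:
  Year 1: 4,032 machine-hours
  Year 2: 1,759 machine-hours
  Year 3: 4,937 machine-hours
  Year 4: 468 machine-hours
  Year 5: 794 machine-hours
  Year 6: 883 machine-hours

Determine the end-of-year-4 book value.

Depreciable base = $330,025 − $8,200 = $321,825.
Rate = $321,825 / 12,873 machine-hours = $25 per machine-hour.
Year 1: 4,032 × $25 = $100,800. Book value $229,225.
Year 2: 1,759 × $25 = $43,975. Book value $185,250.
Year 3: 4,937 × $25 = $123,425. Book value $61,825.
Year 4: 468 × $25 = $11,700. Book value $50,125.

$50,125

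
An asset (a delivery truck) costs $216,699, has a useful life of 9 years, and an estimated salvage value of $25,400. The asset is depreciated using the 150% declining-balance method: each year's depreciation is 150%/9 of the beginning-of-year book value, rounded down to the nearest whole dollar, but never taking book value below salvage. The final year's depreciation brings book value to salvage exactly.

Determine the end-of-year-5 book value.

$87,088

Depreciable base = $216,699 − $25,400 = $191,299.
Year 1: ⌊$216,699 × 150%/9⌋ = $36,116. Book value $180,583.
Year 2: ⌊$180,583 × 150%/9⌋ = $30,097. Book value $150,486.
Year 3: ⌊$150,486 × 150%/9⌋ = $25,081. Book value $125,405.
Year 4: ⌊$125,405 × 150%/9⌋ = $20,900. Book value $104,505.
Year 5: ⌊$104,505 × 150%/9⌋ = $17,417. Book value $87,088.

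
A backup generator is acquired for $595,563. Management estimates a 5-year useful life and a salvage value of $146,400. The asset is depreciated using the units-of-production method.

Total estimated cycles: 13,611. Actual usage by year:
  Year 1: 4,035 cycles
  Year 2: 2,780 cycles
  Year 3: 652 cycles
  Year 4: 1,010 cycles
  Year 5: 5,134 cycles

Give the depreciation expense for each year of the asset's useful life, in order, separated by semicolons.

$133,155; $91,740; $21,516; $33,330; $169,422

Depreciable base = $595,563 − $146,400 = $449,163.
Rate = $449,163 / 13,611 cycles = $33 per cycle.
Year 1: 4,035 × $33 = $133,155. Book value $462,408.
Year 2: 2,780 × $33 = $91,740. Book value $370,668.
Year 3: 652 × $33 = $21,516. Book value $349,152.
Year 4: 1,010 × $33 = $33,330. Book value $315,822.
Year 5: 5,134 × $33 = $169,422. Book value $146,400.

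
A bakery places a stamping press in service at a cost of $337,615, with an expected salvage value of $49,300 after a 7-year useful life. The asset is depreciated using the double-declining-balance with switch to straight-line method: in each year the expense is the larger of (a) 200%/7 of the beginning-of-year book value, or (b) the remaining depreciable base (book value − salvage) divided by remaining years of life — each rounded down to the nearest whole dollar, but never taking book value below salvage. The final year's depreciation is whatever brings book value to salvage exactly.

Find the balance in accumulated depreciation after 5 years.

$274,840

Depreciable base = $337,615 − $49,300 = $288,315.
Year 1: DB = ⌊$337,615 × 200%/7⌋ = $96,461; SL = ⌊$288,315/7⌋ = $41,187 → take DB $96,461. Book value $241,154.
Year 2: DB = ⌊$241,154 × 200%/7⌋ = $68,901; SL = ⌊$191,854/6⌋ = $31,975 → take DB $68,901. Book value $172,253.
Year 3: DB = ⌊$172,253 × 200%/7⌋ = $49,215; SL = ⌊$122,953/5⌋ = $24,590 → take DB $49,215. Book value $123,038.
Year 4: DB = ⌊$123,038 × 200%/7⌋ = $35,153; SL = ⌊$73,738/4⌋ = $18,434 → take DB $35,153. Book value $87,885.
Year 5: DB = ⌊$87,885 × 200%/7⌋ = $25,110; SL = ⌊$38,585/3⌋ = $12,861 → take DB $25,110. Book value $62,775.
Accumulated through year 5 = $337,615 − $62,775 = $274,840.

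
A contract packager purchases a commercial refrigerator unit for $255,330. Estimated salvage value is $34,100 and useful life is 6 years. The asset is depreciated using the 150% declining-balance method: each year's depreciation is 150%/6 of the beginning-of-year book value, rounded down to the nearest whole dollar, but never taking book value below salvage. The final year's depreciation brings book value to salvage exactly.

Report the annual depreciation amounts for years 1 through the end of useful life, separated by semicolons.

Depreciable base = $255,330 − $34,100 = $221,230.
Year 1: ⌊$255,330 × 150%/6⌋ = $63,832. Book value $191,498.
Year 2: ⌊$191,498 × 150%/6⌋ = $47,874. Book value $143,624.
Year 3: ⌊$143,624 × 150%/6⌋ = $35,906. Book value $107,718.
Year 4: ⌊$107,718 × 150%/6⌋ = $26,929. Book value $80,789.
Year 5: ⌊$80,789 × 150%/6⌋ = $20,197. Book value $60,592.
Year 6 (final): $60,592 − $34,100 = $26,492. Book value $34,100.

$63,832; $47,874; $35,906; $26,929; $20,197; $26,492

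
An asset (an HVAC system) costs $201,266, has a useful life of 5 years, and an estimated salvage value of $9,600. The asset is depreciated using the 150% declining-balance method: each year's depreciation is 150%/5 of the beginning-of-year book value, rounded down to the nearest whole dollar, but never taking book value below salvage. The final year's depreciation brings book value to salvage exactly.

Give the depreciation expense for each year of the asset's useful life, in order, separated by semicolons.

Depreciable base = $201,266 − $9,600 = $191,666.
Year 1: ⌊$201,266 × 150%/5⌋ = $60,379. Book value $140,887.
Year 2: ⌊$140,887 × 150%/5⌋ = $42,266. Book value $98,621.
Year 3: ⌊$98,621 × 150%/5⌋ = $29,586. Book value $69,035.
Year 4: ⌊$69,035 × 150%/5⌋ = $20,710. Book value $48,325.
Year 5 (final): $48,325 − $9,600 = $38,725. Book value $9,600.

$60,379; $42,266; $29,586; $20,710; $38,725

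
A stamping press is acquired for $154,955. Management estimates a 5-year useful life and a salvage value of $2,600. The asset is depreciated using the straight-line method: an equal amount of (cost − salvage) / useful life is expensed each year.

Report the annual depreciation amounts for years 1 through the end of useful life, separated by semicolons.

$30,471; $30,471; $30,471; $30,471; $30,471

Depreciable base = $154,955 − $2,600 = $152,355.
Annual expense = $152,355 / 5 = $30,471.
End of year 1: book value $124,484.
End of year 2: book value $94,013.
End of year 3: book value $63,542.
End of year 4: book value $33,071.
End of year 5: book value $2,600.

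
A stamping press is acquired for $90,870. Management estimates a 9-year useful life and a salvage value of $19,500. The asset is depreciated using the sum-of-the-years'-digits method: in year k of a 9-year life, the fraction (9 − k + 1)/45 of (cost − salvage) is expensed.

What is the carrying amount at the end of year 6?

Depreciable base = $90,870 − $19,500 = $71,370.
Sum of the years' digits = 9+8+7+6+5+4+3+2+1 = 45.
Year 1: $71,370 × 9/45 = $14,274. Book value $76,596.
Year 2: $71,370 × 8/45 = $12,688. Book value $63,908.
Year 3: $71,370 × 7/45 = $11,102. Book value $52,806.
Year 4: $71,370 × 6/45 = $9,516. Book value $43,290.
Year 5: $71,370 × 5/45 = $7,930. Book value $35,360.
Year 6: $71,370 × 4/45 = $6,344. Book value $29,016.

$29,016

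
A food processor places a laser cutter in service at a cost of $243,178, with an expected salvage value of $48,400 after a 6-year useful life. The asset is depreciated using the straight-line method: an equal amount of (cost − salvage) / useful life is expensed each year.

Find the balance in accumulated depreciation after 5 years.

$162,315

Depreciable base = $243,178 − $48,400 = $194,778.
Annual expense = $194,778 / 6 = $32,463.
End of year 1: book value $210,715.
End of year 2: book value $178,252.
End of year 3: book value $145,789.
End of year 4: book value $113,326.
End of year 5: book value $80,863.
Accumulated through year 5 = $243,178 − $80,863 = $162,315.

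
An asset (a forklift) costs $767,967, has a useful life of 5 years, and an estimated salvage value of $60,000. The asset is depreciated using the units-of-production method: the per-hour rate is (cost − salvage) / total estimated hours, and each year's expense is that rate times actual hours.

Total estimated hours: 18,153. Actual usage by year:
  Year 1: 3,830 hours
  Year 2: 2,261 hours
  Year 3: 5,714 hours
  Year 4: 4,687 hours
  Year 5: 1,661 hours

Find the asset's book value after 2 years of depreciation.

$530,418

Depreciable base = $767,967 − $60,000 = $707,967.
Rate = $707,967 / 18,153 hours = $39 per hour.
Year 1: 3,830 × $39 = $149,370. Book value $618,597.
Year 2: 2,261 × $39 = $88,179. Book value $530,418.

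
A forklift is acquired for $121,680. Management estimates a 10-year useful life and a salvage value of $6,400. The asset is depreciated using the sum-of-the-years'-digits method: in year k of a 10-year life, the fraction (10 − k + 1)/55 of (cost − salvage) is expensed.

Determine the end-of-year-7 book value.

Depreciable base = $121,680 − $6,400 = $115,280.
Sum of the years' digits = 10+9+8+7+6+5+4+3+2+1 = 55.
Year 1: $115,280 × 10/55 = $20,960. Book value $100,720.
Year 2: $115,280 × 9/55 = $18,864. Book value $81,856.
Year 3: $115,280 × 8/55 = $16,768. Book value $65,088.
Year 4: $115,280 × 7/55 = $14,672. Book value $50,416.
Year 5: $115,280 × 6/55 = $12,576. Book value $37,840.
Year 6: $115,280 × 5/55 = $10,480. Book value $27,360.
Year 7: $115,280 × 4/55 = $8,384. Book value $18,976.

$18,976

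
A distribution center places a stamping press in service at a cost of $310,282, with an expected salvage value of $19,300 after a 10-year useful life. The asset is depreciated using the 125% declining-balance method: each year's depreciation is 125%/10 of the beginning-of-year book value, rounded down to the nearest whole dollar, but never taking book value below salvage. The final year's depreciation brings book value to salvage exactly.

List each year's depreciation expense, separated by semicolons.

Depreciable base = $310,282 − $19,300 = $290,982.
Year 1: ⌊$310,282 × 125%/10⌋ = $38,785. Book value $271,497.
Year 2: ⌊$271,497 × 125%/10⌋ = $33,937. Book value $237,560.
Year 3: ⌊$237,560 × 125%/10⌋ = $29,695. Book value $207,865.
Year 4: ⌊$207,865 × 125%/10⌋ = $25,983. Book value $181,882.
Year 5: ⌊$181,882 × 125%/10⌋ = $22,735. Book value $159,147.
Year 6: ⌊$159,147 × 125%/10⌋ = $19,893. Book value $139,254.
Year 7: ⌊$139,254 × 125%/10⌋ = $17,406. Book value $121,848.
Year 8: ⌊$121,848 × 125%/10⌋ = $15,231. Book value $106,617.
Year 9: ⌊$106,617 × 125%/10⌋ = $13,327. Book value $93,290.
Year 10 (final): $93,290 − $19,300 = $73,990. Book value $19,300.

$38,785; $33,937; $29,695; $25,983; $22,735; $19,893; $17,406; $15,231; $13,327; $73,990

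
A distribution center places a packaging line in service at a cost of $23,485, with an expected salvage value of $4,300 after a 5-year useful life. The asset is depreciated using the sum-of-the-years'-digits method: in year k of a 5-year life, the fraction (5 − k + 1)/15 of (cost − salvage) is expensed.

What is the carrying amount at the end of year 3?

$8,137

Depreciable base = $23,485 − $4,300 = $19,185.
Sum of the years' digits = 5+4+3+2+1 = 15.
Year 1: $19,185 × 5/15 = $6,395. Book value $17,090.
Year 2: $19,185 × 4/15 = $5,116. Book value $11,974.
Year 3: $19,185 × 3/15 = $3,837. Book value $8,137.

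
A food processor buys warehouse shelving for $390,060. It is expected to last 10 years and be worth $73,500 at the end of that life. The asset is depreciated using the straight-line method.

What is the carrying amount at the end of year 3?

$295,092

Depreciable base = $390,060 − $73,500 = $316,560.
Annual expense = $316,560 / 10 = $31,656.
End of year 1: book value $358,404.
End of year 2: book value $326,748.
End of year 3: book value $295,092.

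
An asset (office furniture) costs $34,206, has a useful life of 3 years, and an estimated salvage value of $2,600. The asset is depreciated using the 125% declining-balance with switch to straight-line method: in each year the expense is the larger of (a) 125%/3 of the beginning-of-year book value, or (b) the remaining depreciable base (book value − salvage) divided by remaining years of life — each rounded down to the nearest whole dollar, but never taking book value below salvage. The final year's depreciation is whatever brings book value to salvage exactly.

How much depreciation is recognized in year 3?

Depreciable base = $34,206 − $2,600 = $31,606.
Year 1: DB = ⌊$34,206 × 125%/3⌋ = $14,252; SL = ⌊$31,606/3⌋ = $10,535 → take DB $14,252. Book value $19,954.
Year 2: DB = ⌊$19,954 × 125%/3⌋ = $8,314; SL = ⌊$17,354/2⌋ = $8,677 → take SL $8,677. Book value $11,277.
Year 3 (final): $11,277 − $2,600 = $8,677. Book value $2,600.

$8,677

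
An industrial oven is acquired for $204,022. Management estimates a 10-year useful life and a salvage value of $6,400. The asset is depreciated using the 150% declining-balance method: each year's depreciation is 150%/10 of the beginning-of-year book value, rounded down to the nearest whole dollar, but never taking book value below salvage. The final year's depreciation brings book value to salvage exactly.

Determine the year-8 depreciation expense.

Depreciable base = $204,022 − $6,400 = $197,622.
Year 1: ⌊$204,022 × 150%/10⌋ = $30,603. Book value $173,419.
Year 2: ⌊$173,419 × 150%/10⌋ = $26,012. Book value $147,407.
Year 3: ⌊$147,407 × 150%/10⌋ = $22,111. Book value $125,296.
Year 4: ⌊$125,296 × 150%/10⌋ = $18,794. Book value $106,502.
Year 5: ⌊$106,502 × 150%/10⌋ = $15,975. Book value $90,527.
Year 6: ⌊$90,527 × 150%/10⌋ = $13,579. Book value $76,948.
Year 7: ⌊$76,948 × 150%/10⌋ = $11,542. Book value $65,406.
Year 8: ⌊$65,406 × 150%/10⌋ = $9,810. Book value $55,596.

$9,810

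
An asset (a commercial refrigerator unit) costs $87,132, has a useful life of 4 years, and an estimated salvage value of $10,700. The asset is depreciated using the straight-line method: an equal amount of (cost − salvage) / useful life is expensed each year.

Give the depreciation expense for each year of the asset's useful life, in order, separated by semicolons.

Depreciable base = $87,132 − $10,700 = $76,432.
Annual expense = $76,432 / 4 = $19,108.
End of year 1: book value $68,024.
End of year 2: book value $48,916.
End of year 3: book value $29,808.
End of year 4: book value $10,700.

$19,108; $19,108; $19,108; $19,108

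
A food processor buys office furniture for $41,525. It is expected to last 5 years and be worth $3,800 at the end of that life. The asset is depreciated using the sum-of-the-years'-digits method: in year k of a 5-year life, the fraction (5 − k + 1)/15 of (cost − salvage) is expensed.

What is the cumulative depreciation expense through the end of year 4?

$35,210

Depreciable base = $41,525 − $3,800 = $37,725.
Sum of the years' digits = 5+4+3+2+1 = 15.
Year 1: $37,725 × 5/15 = $12,575. Book value $28,950.
Year 2: $37,725 × 4/15 = $10,060. Book value $18,890.
Year 3: $37,725 × 3/15 = $7,545. Book value $11,345.
Year 4: $37,725 × 2/15 = $5,030. Book value $6,315.
Accumulated through year 4 = $41,525 − $6,315 = $35,210.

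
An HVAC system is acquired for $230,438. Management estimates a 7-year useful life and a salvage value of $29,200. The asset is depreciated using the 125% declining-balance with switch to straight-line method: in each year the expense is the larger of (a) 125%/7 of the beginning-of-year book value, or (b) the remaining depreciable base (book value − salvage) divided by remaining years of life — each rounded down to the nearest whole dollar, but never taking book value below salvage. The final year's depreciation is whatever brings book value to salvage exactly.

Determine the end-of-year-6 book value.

Depreciable base = $230,438 − $29,200 = $201,238.
Year 1: DB = ⌊$230,438 × 125%/7⌋ = $41,149; SL = ⌊$201,238/7⌋ = $28,748 → take DB $41,149. Book value $189,289.
Year 2: DB = ⌊$189,289 × 125%/7⌋ = $33,801; SL = ⌊$160,089/6⌋ = $26,681 → take DB $33,801. Book value $155,488.
Year 3: DB = ⌊$155,488 × 125%/7⌋ = $27,765; SL = ⌊$126,288/5⌋ = $25,257 → take DB $27,765. Book value $127,723.
Year 4: DB = ⌊$127,723 × 125%/7⌋ = $22,807; SL = ⌊$98,523/4⌋ = $24,630 → take SL $24,630. Book value $103,093.
Year 5: DB = ⌊$103,093 × 125%/7⌋ = $18,409; SL = ⌊$73,893/3⌋ = $24,631 → take SL $24,631. Book value $78,462.
Year 6: DB = ⌊$78,462 × 125%/7⌋ = $14,011; SL = ⌊$49,262/2⌋ = $24,631 → take SL $24,631. Book value $53,831.

$53,831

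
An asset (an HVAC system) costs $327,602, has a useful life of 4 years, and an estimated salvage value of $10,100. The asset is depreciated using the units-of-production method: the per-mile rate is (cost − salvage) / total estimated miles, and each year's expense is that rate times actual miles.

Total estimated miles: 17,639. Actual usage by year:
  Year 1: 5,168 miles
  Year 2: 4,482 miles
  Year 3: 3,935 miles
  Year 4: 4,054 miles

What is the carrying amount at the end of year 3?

Depreciable base = $327,602 − $10,100 = $317,502.
Rate = $317,502 / 17,639 miles = $18 per mile.
Year 1: 5,168 × $18 = $93,024. Book value $234,578.
Year 2: 4,482 × $18 = $80,676. Book value $153,902.
Year 3: 3,935 × $18 = $70,830. Book value $83,072.

$83,072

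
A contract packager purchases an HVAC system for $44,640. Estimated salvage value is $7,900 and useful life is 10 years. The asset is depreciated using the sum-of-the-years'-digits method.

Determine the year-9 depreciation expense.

Depreciable base = $44,640 − $7,900 = $36,740.
Sum of the years' digits = 10+9+8+7+6+5+4+3+2+1 = 55.
Year 1: $36,740 × 10/55 = $6,680. Book value $37,960.
Year 2: $36,740 × 9/55 = $6,012. Book value $31,948.
Year 3: $36,740 × 8/55 = $5,344. Book value $26,604.
Year 4: $36,740 × 7/55 = $4,676. Book value $21,928.
Year 5: $36,740 × 6/55 = $4,008. Book value $17,920.
Year 6: $36,740 × 5/55 = $3,340. Book value $14,580.
Year 7: $36,740 × 4/55 = $2,672. Book value $11,908.
Year 8: $36,740 × 3/55 = $2,004. Book value $9,904.
Year 9: $36,740 × 2/55 = $1,336. Book value $8,568.

$1,336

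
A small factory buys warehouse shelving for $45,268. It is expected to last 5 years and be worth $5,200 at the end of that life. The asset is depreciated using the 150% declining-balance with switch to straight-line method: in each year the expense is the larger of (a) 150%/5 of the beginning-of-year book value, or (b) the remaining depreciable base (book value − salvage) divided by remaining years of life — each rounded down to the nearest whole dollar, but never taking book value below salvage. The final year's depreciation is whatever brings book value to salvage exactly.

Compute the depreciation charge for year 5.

Depreciable base = $45,268 − $5,200 = $40,068.
Year 1: DB = ⌊$45,268 × 150%/5⌋ = $13,580; SL = ⌊$40,068/5⌋ = $8,013 → take DB $13,580. Book value $31,688.
Year 2: DB = ⌊$31,688 × 150%/5⌋ = $9,506; SL = ⌊$26,488/4⌋ = $6,622 → take DB $9,506. Book value $22,182.
Year 3: DB = ⌊$22,182 × 150%/5⌋ = $6,654; SL = ⌊$16,982/3⌋ = $5,660 → take DB $6,654. Book value $15,528.
Year 4: DB = ⌊$15,528 × 150%/5⌋ = $4,658; SL = ⌊$10,328/2⌋ = $5,164 → take SL $5,164. Book value $10,364.
Year 5 (final): $10,364 − $5,200 = $5,164. Book value $5,200.

$5,164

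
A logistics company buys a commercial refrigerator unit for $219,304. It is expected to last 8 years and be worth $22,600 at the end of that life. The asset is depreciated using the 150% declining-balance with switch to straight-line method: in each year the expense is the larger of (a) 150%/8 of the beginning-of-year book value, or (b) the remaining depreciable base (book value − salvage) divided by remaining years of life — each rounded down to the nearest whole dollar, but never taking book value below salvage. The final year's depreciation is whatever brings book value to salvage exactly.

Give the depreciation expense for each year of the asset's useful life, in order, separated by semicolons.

Depreciable base = $219,304 − $22,600 = $196,704.
Year 1: DB = ⌊$219,304 × 150%/8⌋ = $41,119; SL = ⌊$196,704/8⌋ = $24,588 → take DB $41,119. Book value $178,185.
Year 2: DB = ⌊$178,185 × 150%/8⌋ = $33,409; SL = ⌊$155,585/7⌋ = $22,226 → take DB $33,409. Book value $144,776.
Year 3: DB = ⌊$144,776 × 150%/8⌋ = $27,145; SL = ⌊$122,176/6⌋ = $20,362 → take DB $27,145. Book value $117,631.
Year 4: DB = ⌊$117,631 × 150%/8⌋ = $22,055; SL = ⌊$95,031/5⌋ = $19,006 → take DB $22,055. Book value $95,576.
Year 5: DB = ⌊$95,576 × 150%/8⌋ = $17,920; SL = ⌊$72,976/4⌋ = $18,244 → take SL $18,244. Book value $77,332.
Year 6: DB = ⌊$77,332 × 150%/8⌋ = $14,499; SL = ⌊$54,732/3⌋ = $18,244 → take SL $18,244. Book value $59,088.
Year 7: DB = ⌊$59,088 × 150%/8⌋ = $11,079; SL = ⌊$36,488/2⌋ = $18,244 → take SL $18,244. Book value $40,844.
Year 8 (final): $40,844 − $22,600 = $18,244. Book value $22,600.

$41,119; $33,409; $27,145; $22,055; $18,244; $18,244; $18,244; $18,244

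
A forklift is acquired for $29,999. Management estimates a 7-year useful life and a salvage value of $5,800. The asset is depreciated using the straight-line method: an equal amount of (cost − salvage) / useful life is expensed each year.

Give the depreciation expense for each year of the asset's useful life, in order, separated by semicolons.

$3,457; $3,457; $3,457; $3,457; $3,457; $3,457; $3,457

Depreciable base = $29,999 − $5,800 = $24,199.
Annual expense = $24,199 / 7 = $3,457.
End of year 1: book value $26,542.
End of year 2: book value $23,085.
End of year 3: book value $19,628.
End of year 4: book value $16,171.
End of year 5: book value $12,714.
End of year 6: book value $9,257.
End of year 7: book value $5,800.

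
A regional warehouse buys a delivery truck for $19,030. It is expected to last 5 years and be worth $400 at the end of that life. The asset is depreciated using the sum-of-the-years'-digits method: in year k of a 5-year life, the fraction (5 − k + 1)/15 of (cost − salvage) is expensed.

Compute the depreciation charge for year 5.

Depreciable base = $19,030 − $400 = $18,630.
Sum of the years' digits = 5+4+3+2+1 = 15.
Year 1: $18,630 × 5/15 = $6,210. Book value $12,820.
Year 2: $18,630 × 4/15 = $4,968. Book value $7,852.
Year 3: $18,630 × 3/15 = $3,726. Book value $4,126.
Year 4: $18,630 × 2/15 = $2,484. Book value $1,642.
Year 5: $18,630 × 1/15 = $1,242. Book value $400.

$1,242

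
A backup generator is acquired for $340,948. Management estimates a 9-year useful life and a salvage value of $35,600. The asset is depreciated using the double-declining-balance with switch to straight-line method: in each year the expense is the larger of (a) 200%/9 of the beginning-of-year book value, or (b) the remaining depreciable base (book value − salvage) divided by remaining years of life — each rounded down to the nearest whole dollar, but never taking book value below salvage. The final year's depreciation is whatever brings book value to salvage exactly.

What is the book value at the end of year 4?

Depreciable base = $340,948 − $35,600 = $305,348.
Year 1: DB = ⌊$340,948 × 200%/9⌋ = $75,766; SL = ⌊$305,348/9⌋ = $33,927 → take DB $75,766. Book value $265,182.
Year 2: DB = ⌊$265,182 × 200%/9⌋ = $58,929; SL = ⌊$229,582/8⌋ = $28,697 → take DB $58,929. Book value $206,253.
Year 3: DB = ⌊$206,253 × 200%/9⌋ = $45,834; SL = ⌊$170,653/7⌋ = $24,379 → take DB $45,834. Book value $160,419.
Year 4: DB = ⌊$160,419 × 200%/9⌋ = $35,648; SL = ⌊$124,819/6⌋ = $20,803 → take DB $35,648. Book value $124,771.

$124,771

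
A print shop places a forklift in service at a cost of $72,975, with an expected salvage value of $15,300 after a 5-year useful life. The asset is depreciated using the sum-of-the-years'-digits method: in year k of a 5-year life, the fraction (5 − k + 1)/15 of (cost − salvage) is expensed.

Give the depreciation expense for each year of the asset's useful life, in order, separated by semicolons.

Depreciable base = $72,975 − $15,300 = $57,675.
Sum of the years' digits = 5+4+3+2+1 = 15.
Year 1: $57,675 × 5/15 = $19,225. Book value $53,750.
Year 2: $57,675 × 4/15 = $15,380. Book value $38,370.
Year 3: $57,675 × 3/15 = $11,535. Book value $26,835.
Year 4: $57,675 × 2/15 = $7,690. Book value $19,145.
Year 5: $57,675 × 1/15 = $3,845. Book value $15,300.

$19,225; $15,380; $11,535; $7,690; $3,845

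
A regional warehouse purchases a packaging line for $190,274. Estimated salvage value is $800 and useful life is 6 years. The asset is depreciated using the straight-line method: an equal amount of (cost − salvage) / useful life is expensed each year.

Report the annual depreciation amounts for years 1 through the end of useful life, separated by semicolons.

Depreciable base = $190,274 − $800 = $189,474.
Annual expense = $189,474 / 6 = $31,579.
End of year 1: book value $158,695.
End of year 2: book value $127,116.
End of year 3: book value $95,537.
End of year 4: book value $63,958.
End of year 5: book value $32,379.
End of year 6: book value $800.

$31,579; $31,579; $31,579; $31,579; $31,579; $31,579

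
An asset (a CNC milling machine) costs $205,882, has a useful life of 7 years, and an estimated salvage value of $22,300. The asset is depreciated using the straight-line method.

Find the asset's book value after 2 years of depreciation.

$153,430

Depreciable base = $205,882 − $22,300 = $183,582.
Annual expense = $183,582 / 7 = $26,226.
End of year 1: book value $179,656.
End of year 2: book value $153,430.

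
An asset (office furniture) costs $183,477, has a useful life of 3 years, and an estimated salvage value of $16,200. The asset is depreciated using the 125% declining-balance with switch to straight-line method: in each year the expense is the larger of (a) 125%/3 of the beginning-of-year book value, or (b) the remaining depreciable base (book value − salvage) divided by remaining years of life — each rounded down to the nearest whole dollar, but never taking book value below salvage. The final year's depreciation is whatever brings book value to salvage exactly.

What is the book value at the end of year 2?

$61,615

Depreciable base = $183,477 − $16,200 = $167,277.
Year 1: DB = ⌊$183,477 × 125%/3⌋ = $76,448; SL = ⌊$167,277/3⌋ = $55,759 → take DB $76,448. Book value $107,029.
Year 2: DB = ⌊$107,029 × 125%/3⌋ = $44,595; SL = ⌊$90,829/2⌋ = $45,414 → take SL $45,414. Book value $61,615.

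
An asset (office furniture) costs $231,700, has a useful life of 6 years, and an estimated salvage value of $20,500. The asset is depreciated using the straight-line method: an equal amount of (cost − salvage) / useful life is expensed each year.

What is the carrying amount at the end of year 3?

Depreciable base = $231,700 − $20,500 = $211,200.
Annual expense = $211,200 / 6 = $35,200.
End of year 1: book value $196,500.
End of year 2: book value $161,300.
End of year 3: book value $126,100.

$126,100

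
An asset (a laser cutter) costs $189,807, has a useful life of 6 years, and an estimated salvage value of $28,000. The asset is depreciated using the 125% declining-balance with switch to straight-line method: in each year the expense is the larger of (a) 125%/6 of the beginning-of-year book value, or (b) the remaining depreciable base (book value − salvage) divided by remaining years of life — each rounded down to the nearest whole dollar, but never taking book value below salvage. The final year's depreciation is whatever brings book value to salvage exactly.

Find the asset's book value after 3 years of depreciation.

Depreciable base = $189,807 − $28,000 = $161,807.
Year 1: DB = ⌊$189,807 × 125%/6⌋ = $39,543; SL = ⌊$161,807/6⌋ = $26,967 → take DB $39,543. Book value $150,264.
Year 2: DB = ⌊$150,264 × 125%/6⌋ = $31,305; SL = ⌊$122,264/5⌋ = $24,452 → take DB $31,305. Book value $118,959.
Year 3: DB = ⌊$118,959 × 125%/6⌋ = $24,783; SL = ⌊$90,959/4⌋ = $22,739 → take DB $24,783. Book value $94,176.

$94,176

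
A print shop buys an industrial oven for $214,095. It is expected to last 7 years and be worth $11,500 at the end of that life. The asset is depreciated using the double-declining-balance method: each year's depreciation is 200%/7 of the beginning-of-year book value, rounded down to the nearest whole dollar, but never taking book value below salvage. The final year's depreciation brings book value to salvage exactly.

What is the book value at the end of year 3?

Depreciable base = $214,095 − $11,500 = $202,595.
Year 1: ⌊$214,095 × 200%/7⌋ = $61,170. Book value $152,925.
Year 2: ⌊$152,925 × 200%/7⌋ = $43,692. Book value $109,233.
Year 3: ⌊$109,233 × 200%/7⌋ = $31,209. Book value $78,024.

$78,024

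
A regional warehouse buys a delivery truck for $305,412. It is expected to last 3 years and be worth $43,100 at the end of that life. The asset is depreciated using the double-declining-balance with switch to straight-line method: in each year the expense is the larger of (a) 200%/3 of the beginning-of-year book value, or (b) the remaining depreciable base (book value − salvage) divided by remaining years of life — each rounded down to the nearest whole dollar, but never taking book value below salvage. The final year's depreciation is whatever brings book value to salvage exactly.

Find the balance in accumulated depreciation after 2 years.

$262,312

Depreciable base = $305,412 − $43,100 = $262,312.
Year 1: DB = ⌊$305,412 × 200%/3⌋ = $203,608; SL = ⌊$262,312/3⌋ = $87,437 → take DB $203,608. Book value $101,804.
Year 2: DB = ⌊$101,804 × 200%/3⌋ = $67,869; SL = ⌊$58,704/2⌋ = $29,352 → take DB $67,869, capped at $58,704. Book value $43,100.
Accumulated through year 2 = $305,412 − $43,100 = $262,312.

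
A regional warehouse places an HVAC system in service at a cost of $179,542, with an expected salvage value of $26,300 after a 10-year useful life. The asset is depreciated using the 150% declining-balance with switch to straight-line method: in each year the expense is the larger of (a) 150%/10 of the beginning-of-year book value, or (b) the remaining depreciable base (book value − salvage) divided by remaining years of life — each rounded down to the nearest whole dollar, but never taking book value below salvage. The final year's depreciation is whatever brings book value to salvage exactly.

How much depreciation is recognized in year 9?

$10,354

Depreciable base = $179,542 − $26,300 = $153,242.
Year 1: DB = ⌊$179,542 × 150%/10⌋ = $26,931; SL = ⌊$153,242/10⌋ = $15,324 → take DB $26,931. Book value $152,611.
Year 2: DB = ⌊$152,611 × 150%/10⌋ = $22,891; SL = ⌊$126,311/9⌋ = $14,034 → take DB $22,891. Book value $129,720.
Year 3: DB = ⌊$129,720 × 150%/10⌋ = $19,458; SL = ⌊$103,420/8⌋ = $12,927 → take DB $19,458. Book value $110,262.
Year 4: DB = ⌊$110,262 × 150%/10⌋ = $16,539; SL = ⌊$83,962/7⌋ = $11,994 → take DB $16,539. Book value $93,723.
Year 5: DB = ⌊$93,723 × 150%/10⌋ = $14,058; SL = ⌊$67,423/6⌋ = $11,237 → take DB $14,058. Book value $79,665.
Year 6: DB = ⌊$79,665 × 150%/10⌋ = $11,949; SL = ⌊$53,365/5⌋ = $10,673 → take DB $11,949. Book value $67,716.
Year 7: DB = ⌊$67,716 × 150%/10⌋ = $10,157; SL = ⌊$41,416/4⌋ = $10,354 → take SL $10,354. Book value $57,362.
Year 8: DB = ⌊$57,362 × 150%/10⌋ = $8,604; SL = ⌊$31,062/3⌋ = $10,354 → take SL $10,354. Book value $47,008.
Year 9: DB = ⌊$47,008 × 150%/10⌋ = $7,051; SL = ⌊$20,708/2⌋ = $10,354 → take SL $10,354. Book value $36,654.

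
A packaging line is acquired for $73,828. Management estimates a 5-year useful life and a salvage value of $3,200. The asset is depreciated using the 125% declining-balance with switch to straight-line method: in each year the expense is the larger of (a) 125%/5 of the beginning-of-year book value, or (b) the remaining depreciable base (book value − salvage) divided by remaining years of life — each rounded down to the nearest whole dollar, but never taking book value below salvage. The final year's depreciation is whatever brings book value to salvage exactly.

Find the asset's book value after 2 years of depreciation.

$41,529

Depreciable base = $73,828 − $3,200 = $70,628.
Year 1: DB = ⌊$73,828 × 125%/5⌋ = $18,457; SL = ⌊$70,628/5⌋ = $14,125 → take DB $18,457. Book value $55,371.
Year 2: DB = ⌊$55,371 × 125%/5⌋ = $13,842; SL = ⌊$52,171/4⌋ = $13,042 → take DB $13,842. Book value $41,529.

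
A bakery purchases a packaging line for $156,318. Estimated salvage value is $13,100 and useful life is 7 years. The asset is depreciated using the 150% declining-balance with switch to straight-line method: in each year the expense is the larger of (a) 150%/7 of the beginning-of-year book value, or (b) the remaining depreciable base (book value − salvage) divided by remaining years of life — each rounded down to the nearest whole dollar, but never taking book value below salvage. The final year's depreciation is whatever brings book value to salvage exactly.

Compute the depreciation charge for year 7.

$15,492

Depreciable base = $156,318 − $13,100 = $143,218.
Year 1: DB = ⌊$156,318 × 150%/7⌋ = $33,496; SL = ⌊$143,218/7⌋ = $20,459 → take DB $33,496. Book value $122,822.
Year 2: DB = ⌊$122,822 × 150%/7⌋ = $26,319; SL = ⌊$109,722/6⌋ = $18,287 → take DB $26,319. Book value $96,503.
Year 3: DB = ⌊$96,503 × 150%/7⌋ = $20,679; SL = ⌊$83,403/5⌋ = $16,680 → take DB $20,679. Book value $75,824.
Year 4: DB = ⌊$75,824 × 150%/7⌋ = $16,248; SL = ⌊$62,724/4⌋ = $15,681 → take DB $16,248. Book value $59,576.
Year 5: DB = ⌊$59,576 × 150%/7⌋ = $12,766; SL = ⌊$46,476/3⌋ = $15,492 → take SL $15,492. Book value $44,084.
Year 6: DB = ⌊$44,084 × 150%/7⌋ = $9,446; SL = ⌊$30,984/2⌋ = $15,492 → take SL $15,492. Book value $28,592.
Year 7 (final): $28,592 − $13,100 = $15,492. Book value $13,100.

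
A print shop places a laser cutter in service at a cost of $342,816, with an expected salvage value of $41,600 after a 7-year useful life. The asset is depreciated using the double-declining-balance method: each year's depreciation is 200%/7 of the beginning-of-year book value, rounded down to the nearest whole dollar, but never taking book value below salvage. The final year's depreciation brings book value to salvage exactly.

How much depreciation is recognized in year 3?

$49,973

Depreciable base = $342,816 − $41,600 = $301,216.
Year 1: ⌊$342,816 × 200%/7⌋ = $97,947. Book value $244,869.
Year 2: ⌊$244,869 × 200%/7⌋ = $69,962. Book value $174,907.
Year 3: ⌊$174,907 × 200%/7⌋ = $49,973. Book value $124,934.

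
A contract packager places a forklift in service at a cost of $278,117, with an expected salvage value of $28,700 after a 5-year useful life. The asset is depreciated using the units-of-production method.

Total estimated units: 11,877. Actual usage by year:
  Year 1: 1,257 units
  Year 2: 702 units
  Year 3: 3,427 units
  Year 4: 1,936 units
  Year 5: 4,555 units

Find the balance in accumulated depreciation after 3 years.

Depreciable base = $278,117 − $28,700 = $249,417.
Rate = $249,417 / 11,877 units = $21 per unit.
Year 1: 1,257 × $21 = $26,397. Book value $251,720.
Year 2: 702 × $21 = $14,742. Book value $236,978.
Year 3: 3,427 × $21 = $71,967. Book value $165,011.
Accumulated through year 3 = $278,117 − $165,011 = $113,106.

$113,106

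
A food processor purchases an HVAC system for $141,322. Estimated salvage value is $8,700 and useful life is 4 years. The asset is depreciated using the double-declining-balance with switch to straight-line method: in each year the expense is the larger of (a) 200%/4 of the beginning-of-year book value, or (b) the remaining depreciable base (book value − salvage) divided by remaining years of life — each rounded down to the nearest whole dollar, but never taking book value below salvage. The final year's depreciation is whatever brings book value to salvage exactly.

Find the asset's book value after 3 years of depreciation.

Depreciable base = $141,322 − $8,700 = $132,622.
Year 1: DB = ⌊$141,322 × 200%/4⌋ = $70,661; SL = ⌊$132,622/4⌋ = $33,155 → take DB $70,661. Book value $70,661.
Year 2: DB = ⌊$70,661 × 200%/4⌋ = $35,330; SL = ⌊$61,961/3⌋ = $20,653 → take DB $35,330. Book value $35,331.
Year 3: DB = ⌊$35,331 × 200%/4⌋ = $17,665; SL = ⌊$26,631/2⌋ = $13,315 → take DB $17,665. Book value $17,666.

$17,666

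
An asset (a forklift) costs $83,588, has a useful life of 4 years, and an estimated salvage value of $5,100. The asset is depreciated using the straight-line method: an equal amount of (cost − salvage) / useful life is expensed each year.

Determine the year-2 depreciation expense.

$19,622

Depreciable base = $83,588 − $5,100 = $78,488.
Annual expense = $78,488 / 4 = $19,622.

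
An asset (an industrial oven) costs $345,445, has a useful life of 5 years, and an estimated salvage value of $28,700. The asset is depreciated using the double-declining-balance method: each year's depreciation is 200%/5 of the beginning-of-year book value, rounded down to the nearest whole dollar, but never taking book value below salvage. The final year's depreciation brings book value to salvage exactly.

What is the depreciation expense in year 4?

Depreciable base = $345,445 − $28,700 = $316,745.
Year 1: ⌊$345,445 × 200%/5⌋ = $138,178. Book value $207,267.
Year 2: ⌊$207,267 × 200%/5⌋ = $82,906. Book value $124,361.
Year 3: ⌊$124,361 × 200%/5⌋ = $49,744. Book value $74,617.
Year 4: ⌊$74,617 × 200%/5⌋ = $29,846. Book value $44,771.

$29,846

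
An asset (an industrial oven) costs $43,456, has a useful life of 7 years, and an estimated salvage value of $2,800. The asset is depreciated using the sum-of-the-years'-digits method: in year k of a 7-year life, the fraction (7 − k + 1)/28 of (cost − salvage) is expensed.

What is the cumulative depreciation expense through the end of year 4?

$31,944

Depreciable base = $43,456 − $2,800 = $40,656.
Sum of the years' digits = 7+6+5+4+3+2+1 = 28.
Year 1: $40,656 × 7/28 = $10,164. Book value $33,292.
Year 2: $40,656 × 6/28 = $8,712. Book value $24,580.
Year 3: $40,656 × 5/28 = $7,260. Book value $17,320.
Year 4: $40,656 × 4/28 = $5,808. Book value $11,512.
Accumulated through year 4 = $43,456 − $11,512 = $31,944.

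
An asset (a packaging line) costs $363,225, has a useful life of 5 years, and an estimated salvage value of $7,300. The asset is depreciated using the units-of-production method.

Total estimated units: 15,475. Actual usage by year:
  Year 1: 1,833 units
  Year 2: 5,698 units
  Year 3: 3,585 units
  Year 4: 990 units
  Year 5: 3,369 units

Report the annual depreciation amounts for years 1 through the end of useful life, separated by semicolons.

$42,159; $131,054; $82,455; $22,770; $77,487

Depreciable base = $363,225 − $7,300 = $355,925.
Rate = $355,925 / 15,475 units = $23 per unit.
Year 1: 1,833 × $23 = $42,159. Book value $321,066.
Year 2: 5,698 × $23 = $131,054. Book value $190,012.
Year 3: 3,585 × $23 = $82,455. Book value $107,557.
Year 4: 990 × $23 = $22,770. Book value $84,787.
Year 5: 3,369 × $23 = $77,487. Book value $7,300.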